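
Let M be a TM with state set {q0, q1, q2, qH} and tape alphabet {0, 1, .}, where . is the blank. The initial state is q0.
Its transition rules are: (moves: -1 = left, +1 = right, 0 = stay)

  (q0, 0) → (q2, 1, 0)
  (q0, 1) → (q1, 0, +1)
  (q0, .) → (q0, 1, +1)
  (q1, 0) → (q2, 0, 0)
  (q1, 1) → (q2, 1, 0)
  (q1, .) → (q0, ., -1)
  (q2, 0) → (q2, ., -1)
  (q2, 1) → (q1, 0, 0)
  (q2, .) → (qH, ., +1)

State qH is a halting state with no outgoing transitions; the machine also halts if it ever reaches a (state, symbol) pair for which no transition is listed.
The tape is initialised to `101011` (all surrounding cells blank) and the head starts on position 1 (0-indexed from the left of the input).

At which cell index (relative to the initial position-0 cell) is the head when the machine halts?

0

state=q0 head=1 tape=.1[0]1011   (q0,0)→(q2,1,0)
state=q2 head=1 tape=.1[1]1011   (q2,1)→(q1,0,0)
state=q1 head=1 tape=.1[0]1011   (q1,0)→(q2,0,0)
state=q2 head=1 tape=.1[0]1011   (q2,0)→(q2,.,-1)
state=q2 head=0 tape=.[1].1011   (q2,1)→(q1,0,0)
state=q1 head=0 tape=.[0].1011   (q1,0)→(q2,0,0)
state=q2 head=0 tape=.[0].1011   (q2,0)→(q2,.,-1)
state=q2 head=-1 tape=[.]..1011   (q2,.)→(qH,.,+1)
state=qH head=0 tape=.[.].1011
At halt the head is at cell 0.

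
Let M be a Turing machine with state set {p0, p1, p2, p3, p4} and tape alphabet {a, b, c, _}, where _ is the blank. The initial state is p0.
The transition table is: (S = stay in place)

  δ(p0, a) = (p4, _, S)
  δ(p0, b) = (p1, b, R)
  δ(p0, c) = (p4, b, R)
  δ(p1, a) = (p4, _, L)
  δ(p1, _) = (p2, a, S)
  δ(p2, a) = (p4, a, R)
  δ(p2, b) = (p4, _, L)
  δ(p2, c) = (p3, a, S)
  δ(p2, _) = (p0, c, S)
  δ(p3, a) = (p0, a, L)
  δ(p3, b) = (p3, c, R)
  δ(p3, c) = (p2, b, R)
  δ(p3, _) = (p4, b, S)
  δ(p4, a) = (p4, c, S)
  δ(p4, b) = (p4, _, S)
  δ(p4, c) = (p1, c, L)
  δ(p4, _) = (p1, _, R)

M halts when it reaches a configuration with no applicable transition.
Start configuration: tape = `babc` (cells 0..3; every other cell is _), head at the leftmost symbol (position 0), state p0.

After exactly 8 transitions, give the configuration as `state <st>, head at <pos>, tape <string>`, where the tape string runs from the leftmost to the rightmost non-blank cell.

p0 | [b]abc   read b → write b, move R, go to p1
p1 | b[a]bc   read a → write _, move L, go to p4
p4 | [b]_bc   read b → write _, move S, go to p4
p4 | [_]_bc   read _ → write _, move R, go to p1
p1 | _[_]bc   read _ → write a, move S, go to p2
p2 | _[a]bc   read a → write a, move R, go to p4
p4 | _a[b]c   read b → write _, move S, go to p4
p4 | _a[_]c   read _ → write _, move R, go to p1
p1 | _a_[c]
After 8 steps: state p1, head at 3, tape a_c.

state p1, head at 3, tape a_c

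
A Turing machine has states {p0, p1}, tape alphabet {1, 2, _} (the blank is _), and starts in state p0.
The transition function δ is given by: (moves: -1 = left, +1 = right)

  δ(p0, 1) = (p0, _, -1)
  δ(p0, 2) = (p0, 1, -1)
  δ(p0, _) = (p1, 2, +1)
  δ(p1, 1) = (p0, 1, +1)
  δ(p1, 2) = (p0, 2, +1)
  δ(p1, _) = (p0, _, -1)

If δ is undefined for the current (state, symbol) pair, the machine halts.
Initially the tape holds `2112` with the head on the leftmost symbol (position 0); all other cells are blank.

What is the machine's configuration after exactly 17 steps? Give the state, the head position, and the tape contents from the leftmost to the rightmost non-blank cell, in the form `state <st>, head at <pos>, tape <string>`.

state p0, head at 1, tape 2121_12

state=p0 head=0 tape=___[2]112   (p0,2)→(p0,1,-1)
state=p0 head=-1 tape=__[_]1112   (p0,_)→(p1,2,+1)
state=p1 head=0 tape=__2[1]112   (p1,1)→(p0,1,+1)
state=p0 head=1 tape=__21[1]12   (p0,1)→(p0,_,-1)
state=p0 head=0 tape=__2[1]_12   (p0,1)→(p0,_,-1)
state=p0 head=-1 tape=__[2]__12   (p0,2)→(p0,1,-1)
state=p0 head=-2 tape=_[_]1__12   (p0,_)→(p1,2,+1)
state=p1 head=-1 tape=_2[1]__12   (p1,1)→(p0,1,+1)
state=p0 head=0 tape=_21[_]_12   (p0,_)→(p1,2,+1)
state=p1 head=1 tape=_212[_]12   (p1,_)→(p0,_,-1)
state=p0 head=0 tape=_21[2]_12   (p0,2)→(p0,1,-1)
state=p0 head=-1 tape=_2[1]1_12   (p0,1)→(p0,_,-1)
state=p0 head=-2 tape=_[2]_1_12   (p0,2)→(p0,1,-1)
state=p0 head=-3 tape=[_]1_1_12   (p0,_)→(p1,2,+1)
state=p1 head=-2 tape=2[1]_1_12   (p1,1)→(p0,1,+1)
state=p0 head=-1 tape=21[_]1_12   (p0,_)→(p1,2,+1)
state=p1 head=0 tape=212[1]_12   (p1,1)→(p0,1,+1)
state=p0 head=1 tape=2121[_]12
After 17 steps: state p0, head at 1, tape 2121_12.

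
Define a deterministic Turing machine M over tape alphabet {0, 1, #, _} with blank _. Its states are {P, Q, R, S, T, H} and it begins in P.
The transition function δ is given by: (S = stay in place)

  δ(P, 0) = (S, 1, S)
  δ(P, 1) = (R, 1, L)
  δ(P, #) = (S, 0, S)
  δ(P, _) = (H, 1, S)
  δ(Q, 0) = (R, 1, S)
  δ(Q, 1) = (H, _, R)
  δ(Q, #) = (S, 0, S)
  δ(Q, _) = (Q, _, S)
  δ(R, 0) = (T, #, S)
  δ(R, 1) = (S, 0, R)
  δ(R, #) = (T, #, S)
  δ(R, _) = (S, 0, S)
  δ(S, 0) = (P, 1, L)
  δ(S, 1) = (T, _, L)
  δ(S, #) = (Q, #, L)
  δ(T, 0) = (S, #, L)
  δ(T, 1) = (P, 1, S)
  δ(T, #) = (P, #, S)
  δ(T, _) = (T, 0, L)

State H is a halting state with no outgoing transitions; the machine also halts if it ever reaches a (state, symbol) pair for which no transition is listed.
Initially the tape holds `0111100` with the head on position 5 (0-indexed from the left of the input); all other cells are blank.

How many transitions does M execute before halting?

P | _01111[0]0   read 0 → write 1, move S, go to S
S | _01111[1]0   read 1 → write _, move L, go to T
T | _0111[1]_0   read 1 → write 1, move S, go to P
P | _0111[1]_0   read 1 → write 1, move L, go to R
R | _011[1]1_0   read 1 → write 0, move R, go to S
S | _0110[1]_0   read 1 → write _, move L, go to T
T | _011[0]__0   read 0 → write #, move L, go to S
S | _01[1]#__0   read 1 → write _, move L, go to T
T | _0[1]_#__0   read 1 → write 1, move S, go to P
P | _0[1]_#__0   read 1 → write 1, move L, go to R
R | _[0]1_#__0   read 0 → write #, move S, go to T
T | _[#]1_#__0   read # → write #, move S, go to P
P | _[#]1_#__0   read # → write 0, move S, go to S
S | _[0]1_#__0   read 0 → write 1, move L, go to P
P | [_]11_#__0   read _ → write 1, move S, go to H
H | [1]11_#__0
M halts after 15 transitions.

15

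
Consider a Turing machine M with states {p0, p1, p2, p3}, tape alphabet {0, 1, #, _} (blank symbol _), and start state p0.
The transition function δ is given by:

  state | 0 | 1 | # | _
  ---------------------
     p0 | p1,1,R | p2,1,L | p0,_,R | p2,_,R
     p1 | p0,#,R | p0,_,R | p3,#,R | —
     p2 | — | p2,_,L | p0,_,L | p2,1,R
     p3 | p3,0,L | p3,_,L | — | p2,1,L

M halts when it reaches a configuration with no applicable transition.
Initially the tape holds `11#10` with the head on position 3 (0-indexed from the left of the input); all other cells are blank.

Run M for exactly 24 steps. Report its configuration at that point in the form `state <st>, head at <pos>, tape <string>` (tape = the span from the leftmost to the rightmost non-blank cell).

state=p0 head=3 tape=___11#[1]0   (p0,1)→(p2,1,L)
state=p2 head=2 tape=___11[#]10   (p2,#)→(p0,_,L)
state=p0 head=1 tape=___1[1]_10   (p0,1)→(p2,1,L)
state=p2 head=0 tape=___[1]1_10   (p2,1)→(p2,_,L)
state=p2 head=-1 tape=__[_]_1_10   (p2,_)→(p2,1,R)
state=p2 head=0 tape=__1[_]1_10   (p2,_)→(p2,1,R)
state=p2 head=1 tape=__11[1]_10   (p2,1)→(p2,_,L)
state=p2 head=0 tape=__1[1]__10   (p2,1)→(p2,_,L)
state=p2 head=-1 tape=__[1]___10   (p2,1)→(p2,_,L)
state=p2 head=-2 tape=_[_]____10   (p2,_)→(p2,1,R)
state=p2 head=-1 tape=_1[_]___10   (p2,_)→(p2,1,R)
state=p2 head=0 tape=_11[_]__10   (p2,_)→(p2,1,R)
state=p2 head=1 tape=_111[_]_10   (p2,_)→(p2,1,R)
state=p2 head=2 tape=_1111[_]10   (p2,_)→(p2,1,R)
state=p2 head=3 tape=_11111[1]0   (p2,1)→(p2,_,L)
state=p2 head=2 tape=_1111[1]_0   (p2,1)→(p2,_,L)
state=p2 head=1 tape=_111[1]__0   (p2,1)→(p2,_,L)
state=p2 head=0 tape=_11[1]___0   (p2,1)→(p2,_,L)
state=p2 head=-1 tape=_1[1]____0   (p2,1)→(p2,_,L)
state=p2 head=-2 tape=_[1]_____0   (p2,1)→(p2,_,L)
state=p2 head=-3 tape=[_]______0   (p2,_)→(p2,1,R)
state=p2 head=-2 tape=1[_]_____0   (p2,_)→(p2,1,R)
state=p2 head=-1 tape=11[_]____0   (p2,_)→(p2,1,R)
state=p2 head=0 tape=111[_]___0   (p2,_)→(p2,1,R)
state=p2 head=1 tape=1111[_]__0
After 24 steps: state p2, head at 1, tape 1111___0.

state p2, head at 1, tape 1111___0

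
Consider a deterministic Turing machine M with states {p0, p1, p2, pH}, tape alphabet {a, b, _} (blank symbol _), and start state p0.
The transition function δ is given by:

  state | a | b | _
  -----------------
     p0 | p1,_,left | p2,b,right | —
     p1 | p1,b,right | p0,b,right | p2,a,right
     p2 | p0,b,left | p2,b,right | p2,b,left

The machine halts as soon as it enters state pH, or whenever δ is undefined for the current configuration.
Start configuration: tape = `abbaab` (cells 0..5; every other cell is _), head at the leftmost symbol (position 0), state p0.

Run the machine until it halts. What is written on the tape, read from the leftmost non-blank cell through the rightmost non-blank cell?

p0 | __[a]bbaab   read a → write _, move left, go to p1
p1 | _[_]_bbaab   read _ → write a, move right, go to p2
p2 | _a[_]bbaab   read _ → write b, move left, go to p2
p2 | _[a]bbbaab   read a → write b, move left, go to p0
p0 | [_]bbbbaab
The non-blank tape span at halt is bbbbaab.

bbbbaab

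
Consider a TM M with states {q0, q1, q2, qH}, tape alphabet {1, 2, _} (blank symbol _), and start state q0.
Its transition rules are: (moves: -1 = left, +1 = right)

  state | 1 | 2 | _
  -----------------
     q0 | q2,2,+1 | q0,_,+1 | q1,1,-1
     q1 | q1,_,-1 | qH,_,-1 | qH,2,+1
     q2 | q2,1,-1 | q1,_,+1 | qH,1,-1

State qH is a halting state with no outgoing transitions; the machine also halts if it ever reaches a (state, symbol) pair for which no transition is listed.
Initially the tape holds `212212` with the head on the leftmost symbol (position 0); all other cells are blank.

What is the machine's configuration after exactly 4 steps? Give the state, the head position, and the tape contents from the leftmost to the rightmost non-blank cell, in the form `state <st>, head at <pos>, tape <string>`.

state qH, head at 2, tape 2__12

state=q0 head=0 tape=[2]12212   (q0,2)→(q0,_,+1)
state=q0 head=1 tape=_[1]2212   (q0,1)→(q2,2,+1)
state=q2 head=2 tape=_2[2]212   (q2,2)→(q1,_,+1)
state=q1 head=3 tape=_2_[2]12   (q1,2)→(qH,_,-1)
state=qH head=2 tape=_2[_]_12
After 4 steps: state qH, head at 2, tape 2__12.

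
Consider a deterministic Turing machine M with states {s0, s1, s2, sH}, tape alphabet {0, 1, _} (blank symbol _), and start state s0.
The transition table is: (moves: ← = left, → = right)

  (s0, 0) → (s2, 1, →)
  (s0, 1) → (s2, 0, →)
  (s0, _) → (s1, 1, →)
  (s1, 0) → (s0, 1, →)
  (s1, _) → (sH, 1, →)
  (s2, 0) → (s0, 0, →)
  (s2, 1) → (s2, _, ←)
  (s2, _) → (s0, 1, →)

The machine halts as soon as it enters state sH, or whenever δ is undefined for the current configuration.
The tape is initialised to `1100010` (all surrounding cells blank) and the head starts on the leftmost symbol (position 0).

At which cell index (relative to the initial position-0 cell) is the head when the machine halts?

s0 | [1]100010___   read 1 → write 0, move →, go to s2
s2 | 0[1]00010___   read 1 → write _, move ←, go to s2
s2 | [0]_00010___   read 0 → write 0, move →, go to s0
s0 | 0[_]00010___   read _ → write 1, move →, go to s1
s1 | 01[0]0010___   read 0 → write 1, move →, go to s0
s0 | 011[0]010___   read 0 → write 1, move →, go to s2
s2 | 0111[0]10___   read 0 → write 0, move →, go to s0
s0 | 01110[1]0___   read 1 → write 0, move →, go to s2
s2 | 011100[0]___   read 0 → write 0, move →, go to s0
s0 | 0111000[_]__   read _ → write 1, move →, go to s1
s1 | 01110001[_]_   read _ → write 1, move →, go to sH
sH | 011100011[_]
At halt the head is at cell 9.

9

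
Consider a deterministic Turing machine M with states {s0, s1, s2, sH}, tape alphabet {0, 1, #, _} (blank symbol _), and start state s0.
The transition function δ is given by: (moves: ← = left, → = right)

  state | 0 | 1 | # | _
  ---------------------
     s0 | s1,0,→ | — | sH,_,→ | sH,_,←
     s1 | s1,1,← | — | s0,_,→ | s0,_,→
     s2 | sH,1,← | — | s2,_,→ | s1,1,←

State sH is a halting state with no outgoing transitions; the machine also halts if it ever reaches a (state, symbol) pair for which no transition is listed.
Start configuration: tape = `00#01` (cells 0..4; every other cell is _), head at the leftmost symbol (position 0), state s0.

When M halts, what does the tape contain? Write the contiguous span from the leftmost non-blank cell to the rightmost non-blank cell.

11#01

state=s0 head=0 tape=_[0]0#01   (s0,0)→(s1,0,→)
state=s1 head=1 tape=_0[0]#01   (s1,0)→(s1,1,←)
state=s1 head=0 tape=_[0]1#01   (s1,0)→(s1,1,←)
state=s1 head=-1 tape=[_]11#01   (s1,_)→(s0,_,→)
state=s0 head=0 tape=_[1]1#01
The non-blank tape span at halt is 11#01.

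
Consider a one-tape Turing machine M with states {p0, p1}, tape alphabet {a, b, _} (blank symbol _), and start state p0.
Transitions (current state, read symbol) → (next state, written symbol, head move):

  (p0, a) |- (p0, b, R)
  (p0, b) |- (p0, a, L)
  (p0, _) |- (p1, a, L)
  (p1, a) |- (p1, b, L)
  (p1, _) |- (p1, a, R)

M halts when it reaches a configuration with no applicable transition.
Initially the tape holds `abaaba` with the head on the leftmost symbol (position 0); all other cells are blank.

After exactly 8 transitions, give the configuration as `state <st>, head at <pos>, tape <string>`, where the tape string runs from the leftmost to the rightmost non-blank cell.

p0 | ___[a]baaba   read a → write b, move R, go to p0
p0 | ___b[b]aaba   read b → write a, move L, go to p0
p0 | ___[b]aaaba   read b → write a, move L, go to p0
p0 | __[_]aaaaba   read _ → write a, move L, go to p1
p1 | _[_]aaaaaba   read _ → write a, move R, go to p1
p1 | _a[a]aaaaba   read a → write b, move L, go to p1
p1 | _[a]baaaaba   read a → write b, move L, go to p1
p1 | [_]bbaaaaba   read _ → write a, move R, go to p1
p1 | a[b]baaaaba
After 8 steps: state p1, head at -2, tape abbaaaaba.

state p1, head at -2, tape abbaaaaba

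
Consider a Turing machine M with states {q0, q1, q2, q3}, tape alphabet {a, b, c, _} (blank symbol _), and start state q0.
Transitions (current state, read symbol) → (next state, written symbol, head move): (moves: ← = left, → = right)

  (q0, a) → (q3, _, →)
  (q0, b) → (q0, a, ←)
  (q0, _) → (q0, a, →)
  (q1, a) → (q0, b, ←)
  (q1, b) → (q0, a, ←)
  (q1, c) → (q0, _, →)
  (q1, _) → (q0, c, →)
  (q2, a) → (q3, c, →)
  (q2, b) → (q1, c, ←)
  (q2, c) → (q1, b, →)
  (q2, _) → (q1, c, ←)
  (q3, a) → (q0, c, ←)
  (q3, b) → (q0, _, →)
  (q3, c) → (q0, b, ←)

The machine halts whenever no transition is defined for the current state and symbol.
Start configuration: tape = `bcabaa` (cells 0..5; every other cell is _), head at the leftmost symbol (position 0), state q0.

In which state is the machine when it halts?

state=q0 head=0 tape=_[b]cabaa   (q0,b)→(q0,a,←)
state=q0 head=-1 tape=[_]acabaa   (q0,_)→(q0,a,→)
state=q0 head=0 tape=a[a]cabaa   (q0,a)→(q3,_,→)
state=q3 head=1 tape=a_[c]abaa   (q3,c)→(q0,b,←)
state=q0 head=0 tape=a[_]babaa   (q0,_)→(q0,a,→)
state=q0 head=1 tape=aa[b]abaa   (q0,b)→(q0,a,←)
state=q0 head=0 tape=a[a]aabaa   (q0,a)→(q3,_,→)
state=q3 head=1 tape=a_[a]abaa   (q3,a)→(q0,c,←)
state=q0 head=0 tape=a[_]cabaa   (q0,_)→(q0,a,→)
state=q0 head=1 tape=aa[c]abaa
No transition is defined for (q0, c); M halts in state q0.

q0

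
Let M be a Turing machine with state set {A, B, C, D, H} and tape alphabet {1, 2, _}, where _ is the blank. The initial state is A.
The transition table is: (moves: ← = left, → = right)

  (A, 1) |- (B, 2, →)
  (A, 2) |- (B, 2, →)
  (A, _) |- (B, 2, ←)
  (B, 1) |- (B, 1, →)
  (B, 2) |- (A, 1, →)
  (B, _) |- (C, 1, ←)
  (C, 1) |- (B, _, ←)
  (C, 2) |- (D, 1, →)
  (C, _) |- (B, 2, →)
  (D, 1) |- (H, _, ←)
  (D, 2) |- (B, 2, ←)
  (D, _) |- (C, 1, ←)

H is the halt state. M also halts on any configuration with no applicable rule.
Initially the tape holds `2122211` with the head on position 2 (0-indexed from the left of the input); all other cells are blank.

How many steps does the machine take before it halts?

state=A head=2 tape=21[2]2211___   (A,2)→(B,2,→)
state=B head=3 tape=212[2]211___   (B,2)→(A,1,→)
state=A head=4 tape=2121[2]11___   (A,2)→(B,2,→)
state=B head=5 tape=21212[1]1___   (B,1)→(B,1,→)
state=B head=6 tape=212121[1]___   (B,1)→(B,1,→)
state=B head=7 tape=2121211[_]__   (B,_)→(C,1,←)
state=C head=6 tape=212121[1]1__   (C,1)→(B,_,←)
state=B head=5 tape=21212[1]_1__   (B,1)→(B,1,→)
state=B head=6 tape=212121[_]1__   (B,_)→(C,1,←)
state=C head=5 tape=21212[1]11__   (C,1)→(B,_,←)
state=B head=4 tape=2121[2]_11__   (B,2)→(A,1,→)
state=A head=5 tape=21211[_]11__   (A,_)→(B,2,←)
state=B head=4 tape=2121[1]211__   (B,1)→(B,1,→)
state=B head=5 tape=21211[2]11__   (B,2)→(A,1,→)
state=A head=6 tape=212111[1]1__   (A,1)→(B,2,→)
state=B head=7 tape=2121112[1]__   (B,1)→(B,1,→)
state=B head=8 tape=21211121[_]_   (B,_)→(C,1,←)
state=C head=7 tape=2121112[1]1_   (C,1)→(B,_,←)
state=B head=6 tape=212111[2]_1_   (B,2)→(A,1,→)
state=A head=7 tape=2121111[_]1_   (A,_)→(B,2,←)
state=B head=6 tape=212111[1]21_   (B,1)→(B,1,→)
state=B head=7 tape=2121111[2]1_   (B,2)→(A,1,→)
state=A head=8 tape=21211111[1]_   (A,1)→(B,2,→)
state=B head=9 tape=212111112[_]   (B,_)→(C,1,←)
state=C head=8 tape=21211111[2]1   (C,2)→(D,1,→)
state=D head=9 tape=212111111[1]   (D,1)→(H,_,←)
state=H head=8 tape=21211111[1]_
M halts after 26 transitions.

26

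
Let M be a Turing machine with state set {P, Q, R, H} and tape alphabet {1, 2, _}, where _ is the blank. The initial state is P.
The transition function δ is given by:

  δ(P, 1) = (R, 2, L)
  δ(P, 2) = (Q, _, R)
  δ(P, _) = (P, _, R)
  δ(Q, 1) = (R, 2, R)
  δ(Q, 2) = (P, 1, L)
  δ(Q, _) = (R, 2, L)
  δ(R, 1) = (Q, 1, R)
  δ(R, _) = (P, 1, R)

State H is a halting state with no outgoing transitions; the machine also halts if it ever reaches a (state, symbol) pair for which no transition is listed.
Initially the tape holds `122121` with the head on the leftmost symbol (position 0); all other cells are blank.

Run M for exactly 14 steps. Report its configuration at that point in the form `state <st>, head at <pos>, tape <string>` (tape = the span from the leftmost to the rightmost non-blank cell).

P | _[1]22121   read 1 → write 2, move L, go to R
R | [_]222121   read _ → write 1, move R, go to P
P | 1[2]22121   read 2 → write _, move R, go to Q
Q | 1_[2]2121   read 2 → write 1, move L, go to P
P | 1[_]12121   read _ → write _, move R, go to P
P | 1_[1]2121   read 1 → write 2, move L, go to R
R | 1[_]22121   read _ → write 1, move R, go to P
P | 11[2]2121   read 2 → write _, move R, go to Q
Q | 11_[2]121   read 2 → write 1, move L, go to P
P | 11[_]1121   read _ → write _, move R, go to P
P | 11_[1]121   read 1 → write 2, move L, go to R
R | 11[_]2121   read _ → write 1, move R, go to P
P | 111[2]121   read 2 → write _, move R, go to Q
Q | 111_[1]21   read 1 → write 2, move R, go to R
R | 111_2[2]1
After 14 steps: state R, head at 4, tape 111_221.

state R, head at 4, tape 111_221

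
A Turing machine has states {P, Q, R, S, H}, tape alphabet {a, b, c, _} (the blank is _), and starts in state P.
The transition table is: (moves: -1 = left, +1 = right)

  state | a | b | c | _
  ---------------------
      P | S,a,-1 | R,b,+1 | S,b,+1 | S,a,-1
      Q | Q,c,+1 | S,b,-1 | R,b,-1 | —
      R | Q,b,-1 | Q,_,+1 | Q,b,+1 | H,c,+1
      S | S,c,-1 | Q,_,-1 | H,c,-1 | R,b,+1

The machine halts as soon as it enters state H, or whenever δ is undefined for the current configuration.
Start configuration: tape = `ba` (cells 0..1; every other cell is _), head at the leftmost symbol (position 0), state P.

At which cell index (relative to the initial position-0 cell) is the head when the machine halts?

state=P head=0 tape=_[b]a_   (P,b)→(R,b,+1)
state=R head=1 tape=_b[a]_   (R,a)→(Q,b,-1)
state=Q head=0 tape=_[b]b_   (Q,b)→(S,b,-1)
state=S head=-1 tape=[_]bb_   (S,_)→(R,b,+1)
state=R head=0 tape=b[b]b_   (R,b)→(Q,_,+1)
state=Q head=1 tape=b_[b]_   (Q,b)→(S,b,-1)
state=S head=0 tape=b[_]b_   (S,_)→(R,b,+1)
state=R head=1 tape=bb[b]_   (R,b)→(Q,_,+1)
state=Q head=2 tape=bb_[_]
At halt the head is at cell 2.

2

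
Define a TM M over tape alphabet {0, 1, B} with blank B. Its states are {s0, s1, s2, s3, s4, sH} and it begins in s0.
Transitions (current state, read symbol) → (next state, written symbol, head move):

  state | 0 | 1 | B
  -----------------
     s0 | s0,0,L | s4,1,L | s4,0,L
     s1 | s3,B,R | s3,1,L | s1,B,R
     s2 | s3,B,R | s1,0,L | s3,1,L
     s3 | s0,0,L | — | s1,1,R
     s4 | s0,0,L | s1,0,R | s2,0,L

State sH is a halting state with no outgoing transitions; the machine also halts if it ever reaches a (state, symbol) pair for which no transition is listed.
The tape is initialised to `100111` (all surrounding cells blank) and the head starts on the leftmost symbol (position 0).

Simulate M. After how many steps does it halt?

s0 | BBB[1]00111   read 1 → write 1, move L, go to s4
s4 | BB[B]100111   read B → write 0, move L, go to s2
s2 | B[B]0100111   read B → write 1, move L, go to s3
s3 | [B]10100111   read B → write 1, move R, go to s1
s1 | 1[1]0100111   read 1 → write 1, move L, go to s3
s3 | [1]10100111
M halts after 5 transitions.

5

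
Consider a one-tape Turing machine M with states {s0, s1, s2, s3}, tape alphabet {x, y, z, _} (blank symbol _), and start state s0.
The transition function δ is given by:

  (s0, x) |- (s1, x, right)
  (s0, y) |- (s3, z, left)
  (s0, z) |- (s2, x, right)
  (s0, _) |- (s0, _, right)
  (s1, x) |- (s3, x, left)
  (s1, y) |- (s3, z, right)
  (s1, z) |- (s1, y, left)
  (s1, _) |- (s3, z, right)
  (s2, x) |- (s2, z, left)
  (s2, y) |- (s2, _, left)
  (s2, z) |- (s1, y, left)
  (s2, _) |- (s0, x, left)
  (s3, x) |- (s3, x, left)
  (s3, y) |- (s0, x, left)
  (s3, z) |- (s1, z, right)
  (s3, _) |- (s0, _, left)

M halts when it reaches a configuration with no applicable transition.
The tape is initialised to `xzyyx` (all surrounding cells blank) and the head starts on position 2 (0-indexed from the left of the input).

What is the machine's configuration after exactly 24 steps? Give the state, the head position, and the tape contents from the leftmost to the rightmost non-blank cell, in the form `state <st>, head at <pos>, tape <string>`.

state s1, head at 0, tape xyzzyx

state=s0 head=2 tape=___xz[y]yx   (s0,y)→(s3,z,left)
state=s3 head=1 tape=___x[z]zyx   (s3,z)→(s1,z,right)
state=s1 head=2 tape=___xz[z]yx   (s1,z)→(s1,y,left)
state=s1 head=1 tape=___x[z]yyx   (s1,z)→(s1,y,left)
state=s1 head=0 tape=___[x]yyyx   (s1,x)→(s3,x,left)
state=s3 head=-1 tape=__[_]xyyyx   (s3,_)→(s0,_,left)
state=s0 head=-2 tape=_[_]_xyyyx   (s0,_)→(s0,_,right)
state=s0 head=-1 tape=__[_]xyyyx   (s0,_)→(s0,_,right)
state=s0 head=0 tape=___[x]yyyx   (s0,x)→(s1,x,right)
state=s1 head=1 tape=___x[y]yyx   (s1,y)→(s3,z,right)
state=s3 head=2 tape=___xz[y]yx   (s3,y)→(s0,x,left)
state=s0 head=1 tape=___x[z]xyx   (s0,z)→(s2,x,right)
state=s2 head=2 tape=___xx[x]yx   (s2,x)→(s2,z,left)
state=s2 head=1 tape=___x[x]zyx   (s2,x)→(s2,z,left)
state=s2 head=0 tape=___[x]zzyx   (s2,x)→(s2,z,left)
state=s2 head=-1 tape=__[_]zzzyx   (s2,_)→(s0,x,left)
state=s0 head=-2 tape=_[_]xzzzyx   (s0,_)→(s0,_,right)
state=s0 head=-1 tape=__[x]zzzyx   (s0,x)→(s1,x,right)
state=s1 head=0 tape=__x[z]zzyx   (s1,z)→(s1,y,left)
state=s1 head=-1 tape=__[x]yzzyx   (s1,x)→(s3,x,left)
state=s3 head=-2 tape=_[_]xyzzyx   (s3,_)→(s0,_,left)
state=s0 head=-3 tape=[_]_xyzzyx   (s0,_)→(s0,_,right)
state=s0 head=-2 tape=_[_]xyzzyx   (s0,_)→(s0,_,right)
state=s0 head=-1 tape=__[x]yzzyx   (s0,x)→(s1,x,right)
state=s1 head=0 tape=__x[y]zzyx
After 24 steps: state s1, head at 0, tape xyzzyx.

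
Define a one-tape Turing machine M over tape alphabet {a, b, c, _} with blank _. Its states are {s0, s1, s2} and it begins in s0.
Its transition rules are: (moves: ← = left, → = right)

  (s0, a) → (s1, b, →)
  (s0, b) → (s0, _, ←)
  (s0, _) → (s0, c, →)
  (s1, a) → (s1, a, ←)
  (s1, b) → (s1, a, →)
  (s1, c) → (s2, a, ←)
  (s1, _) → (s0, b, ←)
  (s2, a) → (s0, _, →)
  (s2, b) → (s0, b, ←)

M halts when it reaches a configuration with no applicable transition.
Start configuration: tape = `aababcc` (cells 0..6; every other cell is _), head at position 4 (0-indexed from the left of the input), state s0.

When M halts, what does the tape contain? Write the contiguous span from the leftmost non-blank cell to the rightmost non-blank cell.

cc_b_bcc

state=s0 head=4 tape=_aaba[b]cc   (s0,b)→(s0,_,←)
state=s0 head=3 tape=_aab[a]_cc   (s0,a)→(s1,b,→)
state=s1 head=4 tape=_aabb[_]cc   (s1,_)→(s0,b,←)
state=s0 head=3 tape=_aab[b]bcc   (s0,b)→(s0,_,←)
state=s0 head=2 tape=_aa[b]_bcc   (s0,b)→(s0,_,←)
state=s0 head=1 tape=_a[a]__bcc   (s0,a)→(s1,b,→)
state=s1 head=2 tape=_ab[_]_bcc   (s1,_)→(s0,b,←)
state=s0 head=1 tape=_a[b]b_bcc   (s0,b)→(s0,_,←)
state=s0 head=0 tape=_[a]_b_bcc   (s0,a)→(s1,b,→)
state=s1 head=1 tape=_b[_]b_bcc   (s1,_)→(s0,b,←)
state=s0 head=0 tape=_[b]bb_bcc   (s0,b)→(s0,_,←)
state=s0 head=-1 tape=[_]_bb_bcc   (s0,_)→(s0,c,→)
state=s0 head=0 tape=c[_]bb_bcc   (s0,_)→(s0,c,→)
state=s0 head=1 tape=cc[b]b_bcc   (s0,b)→(s0,_,←)
state=s0 head=0 tape=c[c]_b_bcc
The non-blank tape span at halt is cc_b_bcc.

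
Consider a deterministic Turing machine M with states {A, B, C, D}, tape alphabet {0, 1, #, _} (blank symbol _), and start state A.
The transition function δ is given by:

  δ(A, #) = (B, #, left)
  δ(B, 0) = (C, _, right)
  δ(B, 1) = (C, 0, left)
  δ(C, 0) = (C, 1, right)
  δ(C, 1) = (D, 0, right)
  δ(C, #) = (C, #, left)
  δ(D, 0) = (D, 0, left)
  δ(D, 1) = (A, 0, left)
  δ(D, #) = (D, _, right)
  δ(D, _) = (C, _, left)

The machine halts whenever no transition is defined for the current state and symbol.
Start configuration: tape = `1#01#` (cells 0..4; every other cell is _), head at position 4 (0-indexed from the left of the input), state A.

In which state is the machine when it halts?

C

state=A head=4 tape=1#01[#]_   (A,#)→(B,#,left)
state=B head=3 tape=1#0[1]#_   (B,1)→(C,0,left)
state=C head=2 tape=1#[0]0#_   (C,0)→(C,1,right)
state=C head=3 tape=1#1[0]#_   (C,0)→(C,1,right)
state=C head=4 tape=1#11[#]_   (C,#)→(C,#,left)
state=C head=3 tape=1#1[1]#_   (C,1)→(D,0,right)
state=D head=4 tape=1#10[#]_   (D,#)→(D,_,right)
state=D head=5 tape=1#10_[_]   (D,_)→(C,_,left)
state=C head=4 tape=1#10[_]_
No transition is defined for (C, _); M halts in state C.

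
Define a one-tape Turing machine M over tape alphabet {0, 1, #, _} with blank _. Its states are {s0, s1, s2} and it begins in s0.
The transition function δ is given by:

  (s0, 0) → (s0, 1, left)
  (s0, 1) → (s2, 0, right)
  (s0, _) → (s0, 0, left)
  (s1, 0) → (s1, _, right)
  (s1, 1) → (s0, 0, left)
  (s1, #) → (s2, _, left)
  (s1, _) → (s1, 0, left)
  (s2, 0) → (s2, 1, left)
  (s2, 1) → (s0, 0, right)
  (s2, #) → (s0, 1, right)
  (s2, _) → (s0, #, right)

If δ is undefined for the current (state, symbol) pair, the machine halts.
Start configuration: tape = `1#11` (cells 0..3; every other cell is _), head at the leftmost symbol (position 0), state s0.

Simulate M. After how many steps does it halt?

state=s0 head=0 tape=_[1]#11___   (s0,1)→(s2,0,right)
state=s2 head=1 tape=_0[#]11___   (s2,#)→(s0,1,right)
state=s0 head=2 tape=_01[1]1___   (s0,1)→(s2,0,right)
state=s2 head=3 tape=_010[1]___   (s2,1)→(s0,0,right)
state=s0 head=4 tape=_0100[_]__   (s0,_)→(s0,0,left)
state=s0 head=3 tape=_010[0]0__   (s0,0)→(s0,1,left)
state=s0 head=2 tape=_01[0]10__   (s0,0)→(s0,1,left)
state=s0 head=1 tape=_0[1]110__   (s0,1)→(s2,0,right)
state=s2 head=2 tape=_00[1]10__   (s2,1)→(s0,0,right)
state=s0 head=3 tape=_000[1]0__   (s0,1)→(s2,0,right)
state=s2 head=4 tape=_0000[0]__   (s2,0)→(s2,1,left)
state=s2 head=3 tape=_000[0]1__   (s2,0)→(s2,1,left)
state=s2 head=2 tape=_00[0]11__   (s2,0)→(s2,1,left)
state=s2 head=1 tape=_0[0]111__   (s2,0)→(s2,1,left)
state=s2 head=0 tape=_[0]1111__   (s2,0)→(s2,1,left)
state=s2 head=-1 tape=[_]11111__   (s2,_)→(s0,#,right)
state=s0 head=0 tape=#[1]1111__   (s0,1)→(s2,0,right)
state=s2 head=1 tape=#0[1]111__   (s2,1)→(s0,0,right)
state=s0 head=2 tape=#00[1]11__   (s0,1)→(s2,0,right)
state=s2 head=3 tape=#000[1]1__   (s2,1)→(s0,0,right)
state=s0 head=4 tape=#0000[1]__   (s0,1)→(s2,0,right)
state=s2 head=5 tape=#00000[_]_   (s2,_)→(s0,#,right)
state=s0 head=6 tape=#00000#[_]   (s0,_)→(s0,0,left)
state=s0 head=5 tape=#00000[#]0
M halts after 23 transitions.

23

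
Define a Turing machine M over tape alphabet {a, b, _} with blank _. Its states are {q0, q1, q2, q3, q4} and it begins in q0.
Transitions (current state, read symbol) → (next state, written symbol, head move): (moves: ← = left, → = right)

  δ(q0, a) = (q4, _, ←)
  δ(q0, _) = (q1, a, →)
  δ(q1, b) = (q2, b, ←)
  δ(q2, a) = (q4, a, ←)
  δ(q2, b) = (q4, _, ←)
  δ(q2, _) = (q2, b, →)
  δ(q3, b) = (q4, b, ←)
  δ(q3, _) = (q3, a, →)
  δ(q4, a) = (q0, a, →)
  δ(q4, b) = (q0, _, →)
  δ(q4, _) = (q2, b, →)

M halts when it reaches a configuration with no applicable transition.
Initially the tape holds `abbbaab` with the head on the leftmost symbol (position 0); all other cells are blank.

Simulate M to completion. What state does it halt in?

q1

q0 | _[a]bbbaab   read a → write _, move ←, go to q4
q4 | [_]_bbbaab   read _ → write b, move →, go to q2
q2 | b[_]bbbaab   read _ → write b, move →, go to q2
q2 | bb[b]bbaab   read b → write _, move ←, go to q4
q4 | b[b]_bbaab   read b → write _, move →, go to q0
q0 | b_[_]bbaab   read _ → write a, move →, go to q1
q1 | b_a[b]baab   read b → write b, move ←, go to q2
q2 | b_[a]bbaab   read a → write a, move ←, go to q4
q4 | b[_]abbaab   read _ → write b, move →, go to q2
q2 | bb[a]bbaab   read a → write a, move ←, go to q4
q4 | b[b]abbaab   read b → write _, move →, go to q0
q0 | b_[a]bbaab   read a → write _, move ←, go to q4
q4 | b[_]_bbaab   read _ → write b, move →, go to q2
q2 | bb[_]bbaab   read _ → write b, move →, go to q2
q2 | bbb[b]baab   read b → write _, move ←, go to q4
q4 | bb[b]_baab   read b → write _, move →, go to q0
q0 | bb_[_]baab   read _ → write a, move →, go to q1
q1 | bb_a[b]aab   read b → write b, move ←, go to q2
q2 | bb_[a]baab   read a → write a, move ←, go to q4
q4 | bb[_]abaab   read _ → write b, move →, go to q2
q2 | bbb[a]baab   read a → write a, move ←, go to q4
q4 | bb[b]abaab   read b → write _, move →, go to q0
q0 | bb_[a]baab   read a → write _, move ←, go to q4
q4 | bb[_]_baab   read _ → write b, move →, go to q2
q2 | bbb[_]baab   read _ → write b, move →, go to q2
q2 | bbbb[b]aab   read b → write _, move ←, go to q4
q4 | bbb[b]_aab   read b → write _, move →, go to q0
q0 | bbb_[_]aab   read _ → write a, move →, go to q1
q1 | bbb_a[a]ab
No transition is defined for (q1, a); M halts in state q1.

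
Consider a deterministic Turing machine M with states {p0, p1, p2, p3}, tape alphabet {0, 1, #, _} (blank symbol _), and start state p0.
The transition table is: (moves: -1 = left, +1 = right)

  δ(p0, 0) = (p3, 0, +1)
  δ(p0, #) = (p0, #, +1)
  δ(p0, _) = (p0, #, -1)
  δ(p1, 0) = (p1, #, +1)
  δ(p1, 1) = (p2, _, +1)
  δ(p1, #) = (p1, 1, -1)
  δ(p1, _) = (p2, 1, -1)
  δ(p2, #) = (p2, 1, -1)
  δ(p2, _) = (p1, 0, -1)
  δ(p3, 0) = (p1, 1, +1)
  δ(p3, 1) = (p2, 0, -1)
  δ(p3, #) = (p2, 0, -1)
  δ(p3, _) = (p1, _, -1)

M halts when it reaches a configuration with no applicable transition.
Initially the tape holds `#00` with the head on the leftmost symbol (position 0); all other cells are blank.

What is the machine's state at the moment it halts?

p2

state=p0 head=0 tape=[#]00_   (p0,#)→(p0,#,+1)
state=p0 head=1 tape=#[0]0_   (p0,0)→(p3,0,+1)
state=p3 head=2 tape=#0[0]_   (p3,0)→(p1,1,+1)
state=p1 head=3 tape=#01[_]   (p1,_)→(p2,1,-1)
state=p2 head=2 tape=#0[1]1
No transition is defined for (p2, 1); M halts in state p2.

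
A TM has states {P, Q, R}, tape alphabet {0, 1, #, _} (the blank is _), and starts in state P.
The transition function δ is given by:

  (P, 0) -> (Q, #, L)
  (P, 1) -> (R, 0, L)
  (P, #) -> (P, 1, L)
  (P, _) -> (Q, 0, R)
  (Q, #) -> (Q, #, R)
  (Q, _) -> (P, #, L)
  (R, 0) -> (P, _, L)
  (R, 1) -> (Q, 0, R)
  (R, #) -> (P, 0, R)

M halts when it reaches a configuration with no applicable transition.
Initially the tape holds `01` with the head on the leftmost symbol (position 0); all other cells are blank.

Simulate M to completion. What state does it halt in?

P | __[0]1   read 0 → write #, move L, go to Q
Q | _[_]#1   read _ → write #, move L, go to P
P | [_]##1   read _ → write 0, move R, go to Q
Q | 0[#]#1   read # → write #, move R, go to Q
Q | 0#[#]1   read # → write #, move R, go to Q
Q | 0##[1]
No transition is defined for (Q, 1); M halts in state Q.

Q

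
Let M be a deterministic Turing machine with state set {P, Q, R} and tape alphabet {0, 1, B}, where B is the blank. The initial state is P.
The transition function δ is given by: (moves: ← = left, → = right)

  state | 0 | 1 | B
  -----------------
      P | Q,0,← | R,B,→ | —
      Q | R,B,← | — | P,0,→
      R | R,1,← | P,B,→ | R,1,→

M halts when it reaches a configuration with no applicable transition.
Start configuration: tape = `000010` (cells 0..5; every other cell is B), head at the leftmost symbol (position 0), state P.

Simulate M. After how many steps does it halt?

17

state=P head=0 tape=BB[0]00010   (P,0)→(Q,0,←)
state=Q head=-1 tape=B[B]000010   (Q,B)→(P,0,→)
state=P head=0 tape=B0[0]00010   (P,0)→(Q,0,←)
state=Q head=-1 tape=B[0]000010   (Q,0)→(R,B,←)
state=R head=-2 tape=[B]B000010   (R,B)→(R,1,→)
state=R head=-1 tape=1[B]000010   (R,B)→(R,1,→)
state=R head=0 tape=11[0]00010   (R,0)→(R,1,←)
state=R head=-1 tape=1[1]100010   (R,1)→(P,B,→)
state=P head=0 tape=1B[1]00010   (P,1)→(R,B,→)
state=R head=1 tape=1BB[0]0010   (R,0)→(R,1,←)
state=R head=0 tape=1B[B]10010   (R,B)→(R,1,→)
state=R head=1 tape=1B1[1]0010   (R,1)→(P,B,→)
state=P head=2 tape=1B1B[0]010   (P,0)→(Q,0,←)
state=Q head=1 tape=1B1[B]0010   (Q,B)→(P,0,→)
state=P head=2 tape=1B10[0]010   (P,0)→(Q,0,←)
state=Q head=1 tape=1B1[0]0010   (Q,0)→(R,B,←)
state=R head=0 tape=1B[1]B0010   (R,1)→(P,B,→)
state=P head=1 tape=1BB[B]0010
M halts after 17 transitions.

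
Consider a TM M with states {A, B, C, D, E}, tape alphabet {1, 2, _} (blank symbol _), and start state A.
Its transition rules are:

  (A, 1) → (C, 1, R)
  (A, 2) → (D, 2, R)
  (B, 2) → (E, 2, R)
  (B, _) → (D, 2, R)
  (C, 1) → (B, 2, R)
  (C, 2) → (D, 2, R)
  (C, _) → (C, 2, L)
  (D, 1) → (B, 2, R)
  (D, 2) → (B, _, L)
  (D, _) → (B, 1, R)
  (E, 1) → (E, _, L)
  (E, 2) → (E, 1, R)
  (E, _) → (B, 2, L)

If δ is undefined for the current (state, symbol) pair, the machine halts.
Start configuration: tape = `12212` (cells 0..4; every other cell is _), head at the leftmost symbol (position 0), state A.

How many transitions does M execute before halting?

A | [1]2212   read 1 → write 1, move R, go to C
C | 1[2]212   read 2 → write 2, move R, go to D
D | 12[2]12   read 2 → write _, move L, go to B
B | 1[2]_12   read 2 → write 2, move R, go to E
E | 12[_]12   read _ → write 2, move L, go to B
B | 1[2]212   read 2 → write 2, move R, go to E
E | 12[2]12   read 2 → write 1, move R, go to E
E | 121[1]2   read 1 → write _, move L, go to E
E | 12[1]_2   read 1 → write _, move L, go to E
E | 1[2]__2   read 2 → write 1, move R, go to E
E | 11[_]_2   read _ → write 2, move L, go to B
B | 1[1]2_2
M halts after 11 transitions.

11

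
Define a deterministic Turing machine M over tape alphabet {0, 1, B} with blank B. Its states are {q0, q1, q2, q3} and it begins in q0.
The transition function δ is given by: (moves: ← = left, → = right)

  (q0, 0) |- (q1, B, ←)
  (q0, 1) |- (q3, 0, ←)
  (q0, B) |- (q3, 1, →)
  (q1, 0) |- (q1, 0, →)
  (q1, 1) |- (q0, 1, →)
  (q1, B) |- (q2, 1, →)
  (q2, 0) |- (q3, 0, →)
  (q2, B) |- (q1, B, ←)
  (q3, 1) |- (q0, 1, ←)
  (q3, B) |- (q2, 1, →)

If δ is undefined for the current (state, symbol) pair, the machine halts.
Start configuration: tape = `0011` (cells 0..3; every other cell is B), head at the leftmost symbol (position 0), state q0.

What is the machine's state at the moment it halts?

q0 | B[0]011   read 0 → write B, move ←, go to q1
q1 | [B]B011   read B → write 1, move →, go to q2
q2 | 1[B]011   read B → write B, move ←, go to q1
q1 | [1]B011   read 1 → write 1, move →, go to q0
q0 | 1[B]011   read B → write 1, move →, go to q3
q3 | 11[0]11
No transition is defined for (q3, 0); M halts in state q3.

q3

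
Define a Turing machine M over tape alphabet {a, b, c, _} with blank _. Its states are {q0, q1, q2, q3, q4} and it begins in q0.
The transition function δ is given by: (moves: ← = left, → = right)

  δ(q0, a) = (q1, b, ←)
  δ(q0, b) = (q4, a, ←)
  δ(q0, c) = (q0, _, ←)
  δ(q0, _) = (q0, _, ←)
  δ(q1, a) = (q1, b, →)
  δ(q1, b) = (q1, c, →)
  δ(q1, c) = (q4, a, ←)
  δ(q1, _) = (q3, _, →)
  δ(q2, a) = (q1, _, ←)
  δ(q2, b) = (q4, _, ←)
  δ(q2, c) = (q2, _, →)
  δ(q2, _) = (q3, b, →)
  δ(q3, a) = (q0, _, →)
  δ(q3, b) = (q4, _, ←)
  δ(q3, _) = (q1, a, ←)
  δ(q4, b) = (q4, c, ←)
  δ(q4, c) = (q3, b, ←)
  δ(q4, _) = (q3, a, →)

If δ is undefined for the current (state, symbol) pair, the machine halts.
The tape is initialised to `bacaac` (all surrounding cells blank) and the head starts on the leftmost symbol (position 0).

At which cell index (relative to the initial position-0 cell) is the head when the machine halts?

-1

q0 | _[b]acaac   read b → write a, move ←, go to q4
q4 | [_]aacaac   read _ → write a, move →, go to q3
q3 | a[a]acaac   read a → write _, move →, go to q0
q0 | a_[a]caac   read a → write b, move ←, go to q1
q1 | a[_]bcaac   read _ → write _, move →, go to q3
q3 | a_[b]caac   read b → write _, move ←, go to q4
q4 | a[_]_caac   read _ → write a, move →, go to q3
q3 | aa[_]caac   read _ → write a, move ←, go to q1
q1 | a[a]acaac   read a → write b, move →, go to q1
q1 | ab[a]caac   read a → write b, move →, go to q1
q1 | abb[c]aac   read c → write a, move ←, go to q4
q4 | ab[b]aaac   read b → write c, move ←, go to q4
q4 | a[b]caaac   read b → write c, move ←, go to q4
q4 | [a]ccaaac
At halt the head is at cell -1.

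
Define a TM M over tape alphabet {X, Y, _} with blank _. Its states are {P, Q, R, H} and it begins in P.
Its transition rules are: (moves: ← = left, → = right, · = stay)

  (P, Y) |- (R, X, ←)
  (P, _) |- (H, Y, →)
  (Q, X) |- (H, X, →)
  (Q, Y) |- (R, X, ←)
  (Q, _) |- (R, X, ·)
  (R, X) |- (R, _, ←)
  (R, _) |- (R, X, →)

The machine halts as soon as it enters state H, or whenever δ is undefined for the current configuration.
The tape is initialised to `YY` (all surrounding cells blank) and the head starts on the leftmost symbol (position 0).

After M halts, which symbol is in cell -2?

X

state=P head=0 tape=__[Y]Y   (P,Y)→(R,X,←)
state=R head=-1 tape=_[_]XY   (R,_)→(R,X,→)
state=R head=0 tape=_X[X]Y   (R,X)→(R,_,←)
state=R head=-1 tape=_[X]_Y   (R,X)→(R,_,←)
state=R head=-2 tape=[_]__Y   (R,_)→(R,X,→)
state=R head=-1 tape=X[_]_Y   (R,_)→(R,X,→)
state=R head=0 tape=XX[_]Y   (R,_)→(R,X,→)
state=R head=1 tape=XXX[Y]
Cell -2 holds X when M halts.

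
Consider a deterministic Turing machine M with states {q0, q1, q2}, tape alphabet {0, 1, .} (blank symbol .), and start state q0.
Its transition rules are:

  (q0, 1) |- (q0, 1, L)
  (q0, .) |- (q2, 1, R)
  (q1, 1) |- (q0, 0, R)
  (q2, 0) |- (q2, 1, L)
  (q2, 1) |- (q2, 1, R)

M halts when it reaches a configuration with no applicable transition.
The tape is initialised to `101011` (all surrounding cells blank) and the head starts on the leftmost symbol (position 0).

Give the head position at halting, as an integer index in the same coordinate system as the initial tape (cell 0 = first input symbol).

6

q0 | .[1]01011.   read 1 → write 1, move L, go to q0
q0 | [.]101011.   read . → write 1, move R, go to q2
q2 | 1[1]01011.   read 1 → write 1, move R, go to q2
q2 | 11[0]1011.   read 0 → write 1, move L, go to q2
q2 | 1[1]11011.   read 1 → write 1, move R, go to q2
q2 | 11[1]1011.   read 1 → write 1, move R, go to q2
q2 | 111[1]011.   read 1 → write 1, move R, go to q2
q2 | 1111[0]11.   read 0 → write 1, move L, go to q2
q2 | 111[1]111.   read 1 → write 1, move R, go to q2
q2 | 1111[1]11.   read 1 → write 1, move R, go to q2
q2 | 11111[1]1.   read 1 → write 1, move R, go to q2
q2 | 111111[1].   read 1 → write 1, move R, go to q2
q2 | 1111111[.]
At halt the head is at cell 6.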